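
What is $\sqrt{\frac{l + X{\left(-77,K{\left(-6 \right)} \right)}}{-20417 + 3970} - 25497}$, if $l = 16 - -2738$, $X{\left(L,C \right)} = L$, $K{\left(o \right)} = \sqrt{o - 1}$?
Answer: $\frac{2 i \sqrt{1724269911673}}{16447} \approx 159.68 i$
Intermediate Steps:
$K{\left(o \right)} = \sqrt{-1 + o}$
$l = 2754$ ($l = 16 + 2738 = 2754$)
$\sqrt{\frac{l + X{\left(-77,K{\left(-6 \right)} \right)}}{-20417 + 3970} - 25497} = \sqrt{\frac{2754 - 77}{-20417 + 3970} - 25497} = \sqrt{\frac{2677}{-16447} - 25497} = \sqrt{2677 \left(- \frac{1}{16447}\right) - 25497} = \sqrt{- \frac{2677}{16447} - 25497} = \sqrt{- \frac{419351836}{16447}} = \frac{2 i \sqrt{1724269911673}}{16447}$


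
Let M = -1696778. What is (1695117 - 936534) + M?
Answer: -938195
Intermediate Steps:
(1695117 - 936534) + M = (1695117 - 936534) - 1696778 = 758583 - 1696778 = -938195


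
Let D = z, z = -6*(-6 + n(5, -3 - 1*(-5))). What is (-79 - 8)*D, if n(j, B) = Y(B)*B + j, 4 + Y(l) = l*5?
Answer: 5742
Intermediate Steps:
Y(l) = -4 + 5*l (Y(l) = -4 + l*5 = -4 + 5*l)
n(j, B) = j + B*(-4 + 5*B) (n(j, B) = (-4 + 5*B)*B + j = B*(-4 + 5*B) + j = j + B*(-4 + 5*B))
z = -66 (z = -6*(-6 + (5 + (-3 - 1*(-5))*(-4 + 5*(-3 - 1*(-5))))) = -6*(-6 + (5 + (-3 + 5)*(-4 + 5*(-3 + 5)))) = -6*(-6 + (5 + 2*(-4 + 5*2))) = -6*(-6 + (5 + 2*(-4 + 10))) = -6*(-6 + (5 + 2*6)) = -6*(-6 + (5 + 12)) = -6*(-6 + 17) = -6*11 = -66)
D = -66
(-79 - 8)*D = (-79 - 8)*(-66) = -87*(-66) = 5742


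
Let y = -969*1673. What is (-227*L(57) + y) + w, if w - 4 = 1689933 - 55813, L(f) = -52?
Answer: 24791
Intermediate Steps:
y = -1621137
w = 1634124 (w = 4 + (1689933 - 55813) = 4 + 1634120 = 1634124)
(-227*L(57) + y) + w = (-227*(-52) - 1621137) + 1634124 = (11804 - 1621137) + 1634124 = -1609333 + 1634124 = 24791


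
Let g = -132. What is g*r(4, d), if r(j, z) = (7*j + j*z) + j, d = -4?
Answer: -2112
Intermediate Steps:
r(j, z) = 8*j + j*z
g*r(4, d) = -528*(8 - 4) = -528*4 = -132*16 = -2112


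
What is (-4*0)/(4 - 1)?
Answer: 0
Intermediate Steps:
(-4*0)/(4 - 1) = 0/3 = 0*(⅓) = 0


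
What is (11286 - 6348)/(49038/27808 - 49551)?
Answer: -2080544/20876745 ≈ -0.099658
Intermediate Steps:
(11286 - 6348)/(49038/27808 - 49551) = 4938/(49038*(1/27808) - 49551) = 4938/(2229/1264 - 49551) = 4938/(-62630235/1264) = 4938*(-1264/62630235) = -2080544/20876745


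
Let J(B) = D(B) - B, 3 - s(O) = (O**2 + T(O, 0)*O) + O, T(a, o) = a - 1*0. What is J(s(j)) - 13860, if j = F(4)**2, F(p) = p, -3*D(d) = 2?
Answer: -40007/3 ≈ -13336.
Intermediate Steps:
D(d) = -2/3 (D(d) = -1/3*2 = -2/3)
T(a, o) = a (T(a, o) = a + 0 = a)
j = 16 (j = 4**2 = 16)
s(O) = 3 - O - 2*O**2 (s(O) = 3 - ((O**2 + O*O) + O) = 3 - ((O**2 + O**2) + O) = 3 - (2*O**2 + O) = 3 - (O + 2*O**2) = 3 + (-O - 2*O**2) = 3 - O - 2*O**2)
J(B) = -2/3 - B
J(s(j)) - 13860 = (-2/3 - (3 - 1*16 - 2*16**2)) - 13860 = (-2/3 - (3 - 16 - 2*256)) - 13860 = (-2/3 - (3 - 16 - 512)) - 13860 = (-2/3 - 1*(-525)) - 13860 = (-2/3 + 525) - 13860 = 1573/3 - 13860 = -40007/3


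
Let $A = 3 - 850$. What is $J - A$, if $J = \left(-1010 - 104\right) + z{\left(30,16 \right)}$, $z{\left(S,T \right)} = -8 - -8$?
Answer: $-267$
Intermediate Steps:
$z{\left(S,T \right)} = 0$ ($z{\left(S,T \right)} = -8 + 8 = 0$)
$J = -1114$ ($J = \left(-1010 - 104\right) + 0 = -1114 + 0 = -1114$)
$A = -847$ ($A = 3 - 850 = -847$)
$J - A = -1114 - -847 = -1114 + 847 = -267$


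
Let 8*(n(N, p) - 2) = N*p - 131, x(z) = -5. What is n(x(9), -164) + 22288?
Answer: 179009/8 ≈ 22376.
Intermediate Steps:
n(N, p) = -115/8 + N*p/8 (n(N, p) = 2 + (N*p - 131)/8 = 2 + (-131 + N*p)/8 = 2 + (-131/8 + N*p/8) = -115/8 + N*p/8)
n(x(9), -164) + 22288 = (-115/8 + (1/8)*(-5)*(-164)) + 22288 = (-115/8 + 205/2) + 22288 = 705/8 + 22288 = 179009/8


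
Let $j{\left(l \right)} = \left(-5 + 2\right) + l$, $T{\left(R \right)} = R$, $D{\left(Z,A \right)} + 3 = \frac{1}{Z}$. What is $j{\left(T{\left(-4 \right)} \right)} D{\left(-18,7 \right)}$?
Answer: $\frac{385}{18} \approx 21.389$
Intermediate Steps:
$D{\left(Z,A \right)} = -3 + \frac{1}{Z}$
$j{\left(l \right)} = -3 + l$
$j{\left(T{\left(-4 \right)} \right)} D{\left(-18,7 \right)} = \left(-3 - 4\right) \left(-3 + \frac{1}{-18}\right) = - 7 \left(-3 - \frac{1}{18}\right) = \left(-7\right) \left(- \frac{55}{18}\right) = \frac{385}{18}$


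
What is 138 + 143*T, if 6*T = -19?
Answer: -1889/6 ≈ -314.83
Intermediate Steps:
T = -19/6 (T = (⅙)*(-19) = -19/6 ≈ -3.1667)
138 + 143*T = 138 + 143*(-19/6) = 138 - 2717/6 = -1889/6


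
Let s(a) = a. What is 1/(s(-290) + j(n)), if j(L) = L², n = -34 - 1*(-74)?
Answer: 1/1310 ≈ 0.00076336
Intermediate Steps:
n = 40 (n = -34 + 74 = 40)
1/(s(-290) + j(n)) = 1/(-290 + 40²) = 1/(-290 + 1600) = 1/1310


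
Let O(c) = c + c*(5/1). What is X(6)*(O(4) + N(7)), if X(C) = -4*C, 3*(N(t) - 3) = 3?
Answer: -672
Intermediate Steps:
N(t) = 4 (N(t) = 3 + (1/3)*3 = 3 + 1 = 4)
O(c) = 6*c (O(c) = c + c*(5*1) = c + c*5 = c + 5*c = 6*c)
X(6)*(O(4) + N(7)) = (-4*6)*(6*4 + 4) = -24*(24 + 4) = -24*28 = -672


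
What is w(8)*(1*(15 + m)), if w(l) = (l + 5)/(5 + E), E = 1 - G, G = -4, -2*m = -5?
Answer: 91/4 ≈ 22.750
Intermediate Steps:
m = 5/2 (m = -½*(-5) = 5/2 ≈ 2.5000)
E = 5 (E = 1 - 1*(-4) = 1 + 4 = 5)
w(l) = ½ + l/10 (w(l) = (l + 5)/(5 + 5) = (5 + l)/10 = (5 + l)*(⅒) = ½ + l/10)
w(8)*(1*(15 + m)) = (½ + (⅒)*8)*(1*(15 + 5/2)) = (½ + ⅘)*(1*(35/2)) = (13/10)*(35/2) = 91/4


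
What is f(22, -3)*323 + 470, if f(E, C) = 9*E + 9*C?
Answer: 55703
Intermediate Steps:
f(E, C) = 9*C + 9*E
f(22, -3)*323 + 470 = (9*(-3) + 9*22)*323 + 470 = (-27 + 198)*323 + 470 = 171*323 + 470 = 55233 + 470 = 55703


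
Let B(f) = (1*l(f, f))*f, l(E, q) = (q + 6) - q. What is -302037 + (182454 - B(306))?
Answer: -121419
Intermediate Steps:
l(E, q) = 6 (l(E, q) = (6 + q) - q = 6)
B(f) = 6*f (B(f) = (1*6)*f = 6*f)
-302037 + (182454 - B(306)) = -302037 + (182454 - 6*306) = -302037 + (182454 - 1*1836) = -302037 + (182454 - 1836) = -302037 + 180618 = -121419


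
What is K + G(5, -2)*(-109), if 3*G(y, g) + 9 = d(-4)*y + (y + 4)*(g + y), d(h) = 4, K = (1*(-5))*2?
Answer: -4172/3 ≈ -1390.7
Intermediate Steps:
K = -10 (K = -5*2 = -10)
G(y, g) = -3 + 4*y/3 + (4 + y)*(g + y)/3 (G(y, g) = -3 + (4*y + (y + 4)*(g + y))/3 = -3 + (4*y + (4 + y)*(g + y))/3 = -3 + (4*y/3 + (4 + y)*(g + y)/3) = -3 + 4*y/3 + (4 + y)*(g + y)/3)
K + G(5, -2)*(-109) = -10 + (-3 + (1/3)*5**2 + (4/3)*(-2) + (8/3)*5 + (1/3)*(-2)*5)*(-109) = -10 + (-3 + (1/3)*25 - 8/3 + 40/3 - 10/3)*(-109) = -10 + (-3 + 25/3 - 8/3 + 40/3 - 10/3)*(-109) = -10 + (38/3)*(-109) = -10 - 4142/3 = -4172/3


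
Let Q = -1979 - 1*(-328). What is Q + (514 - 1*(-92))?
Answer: -1045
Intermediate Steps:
Q = -1651 (Q = -1979 + 328 = -1651)
Q + (514 - 1*(-92)) = -1651 + (514 - 1*(-92)) = -1651 + (514 + 92) = -1651 + 606 = -1045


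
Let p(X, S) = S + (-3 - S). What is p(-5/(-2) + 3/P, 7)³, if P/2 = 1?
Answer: -27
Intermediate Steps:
P = 2 (P = 2*1 = 2)
p(X, S) = -3
p(-5/(-2) + 3/P, 7)³ = (-3)³ = -27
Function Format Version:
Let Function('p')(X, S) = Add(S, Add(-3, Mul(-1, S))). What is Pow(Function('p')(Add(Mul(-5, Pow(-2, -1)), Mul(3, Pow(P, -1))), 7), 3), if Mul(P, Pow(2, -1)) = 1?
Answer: -27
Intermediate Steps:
P = 2 (P = Mul(2, 1) = 2)
Function('p')(X, S) = -3
Pow(Function('p')(Add(Mul(-5, Pow(-2, -1)), Mul(3, Pow(P, -1))), 7), 3) = Pow(-3, 3) = -27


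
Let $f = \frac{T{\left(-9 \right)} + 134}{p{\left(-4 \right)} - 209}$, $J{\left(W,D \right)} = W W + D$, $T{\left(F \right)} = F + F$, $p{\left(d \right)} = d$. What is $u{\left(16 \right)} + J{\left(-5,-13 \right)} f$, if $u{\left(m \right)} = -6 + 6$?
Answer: $- \frac{464}{71} \approx -6.5352$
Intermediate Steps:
$T{\left(F \right)} = 2 F$
$J{\left(W,D \right)} = D + W^{2}$ ($J{\left(W,D \right)} = W^{2} + D = D + W^{2}$)
$f = - \frac{116}{213}$ ($f = \frac{2 \left(-9\right) + 134}{-4 - 209} = \frac{-18 + 134}{-213} = 116 \left(- \frac{1}{213}\right) = - \frac{116}{213} \approx -0.5446$)
$u{\left(m \right)} = 0$
$u{\left(16 \right)} + J{\left(-5,-13 \right)} f = 0 + \left(-13 + \left(-5\right)^{2}\right) \left(- \frac{116}{213}\right) = 0 + \left(-13 + 25\right) \left(- \frac{116}{213}\right) = 0 + 12 \left(- \frac{116}{213}\right) = 0 - \frac{464}{71} = - \frac{464}{71}$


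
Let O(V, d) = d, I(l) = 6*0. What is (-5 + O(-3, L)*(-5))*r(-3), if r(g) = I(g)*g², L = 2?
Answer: 0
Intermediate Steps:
I(l) = 0
r(g) = 0 (r(g) = 0*g² = 0)
(-5 + O(-3, L)*(-5))*r(-3) = (-5 + 2*(-5))*0 = (-5 - 10)*0 = -15*0 = 0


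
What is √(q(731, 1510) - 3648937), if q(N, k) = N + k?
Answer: 2*I*√911674 ≈ 1909.6*I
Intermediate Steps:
√(q(731, 1510) - 3648937) = √((731 + 1510) - 3648937) = √(2241 - 3648937) = √(-3646696) = 2*I*√911674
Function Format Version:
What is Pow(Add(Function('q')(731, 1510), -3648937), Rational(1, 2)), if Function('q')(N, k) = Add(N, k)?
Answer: Mul(2, I, Pow(911674, Rational(1, 2))) ≈ Mul(1909.6, I)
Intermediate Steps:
Pow(Add(Function('q')(731, 1510), -3648937), Rational(1, 2)) = Pow(Add(Add(731, 1510), -3648937), Rational(1, 2)) = Pow(Add(2241, -3648937), Rational(1, 2)) = Pow(-3646696, Rational(1, 2)) = Mul(2, I, Pow(911674, Rational(1, 2)))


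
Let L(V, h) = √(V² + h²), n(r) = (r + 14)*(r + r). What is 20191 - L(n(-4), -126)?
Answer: 20191 - 2*√5569 ≈ 20042.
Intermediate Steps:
n(r) = 2*r*(14 + r) (n(r) = (14 + r)*(2*r) = 2*r*(14 + r))
20191 - L(n(-4), -126) = 20191 - √((2*(-4)*(14 - 4))² + (-126)²) = 20191 - √((2*(-4)*10)² + 15876) = 20191 - √((-80)² + 15876) = 20191 - √(6400 + 15876) = 20191 - √22276 = 20191 - 2*√5569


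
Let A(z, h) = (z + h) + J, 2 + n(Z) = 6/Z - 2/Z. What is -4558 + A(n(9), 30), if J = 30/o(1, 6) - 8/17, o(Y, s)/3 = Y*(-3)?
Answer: -693604/153 ≈ -4533.4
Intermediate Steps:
n(Z) = -2 + 4/Z (n(Z) = -2 + (6/Z - 2/Z) = -2 + 4/Z)
o(Y, s) = -9*Y (o(Y, s) = 3*(Y*(-3)) = 3*(-3*Y) = -9*Y)
J = -194/51 (J = 30/((-9*1)) - 8/17 = 30/(-9) - 8*1/17 = 30*(-1/9) - 8/17 = -10/3 - 8/17 = -194/51 ≈ -3.8039)
A(z, h) = -194/51 + h + z (A(z, h) = (z + h) - 194/51 = (h + z) - 194/51 = -194/51 + h + z)
-4558 + A(n(9), 30) = -4558 + (-194/51 + 30 + (-2 + 4/9)) = -4558 + (-194/51 + 30 - 14/9) = -4558 + 3770/153 = -693604/153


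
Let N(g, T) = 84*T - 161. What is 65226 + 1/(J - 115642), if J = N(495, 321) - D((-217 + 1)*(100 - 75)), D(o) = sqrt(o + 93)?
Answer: 171595978693563/2630791076 + I*sqrt(5307)/7892373228 ≈ 65226.0 + 9.2303e-9*I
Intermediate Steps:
N(g, T) = -161 + 84*T
D(o) = sqrt(93 + o)
J = 26803 - I*sqrt(5307) (J = (-161 + 84*321) - sqrt(93 + (-217 + 1)*(100 - 75)) = (-161 + 26964) - sqrt(93 - 216*25) = 26803 - sqrt(93 - 5400) = 26803 - sqrt(-5307) = 26803 - I*sqrt(5307) ≈ 26803.0 - 72.849*I)
65226 + 1/(J - 115642) = 65226 + 1/((26803 - I*sqrt(5307)) - 115642) = 65226 + 1/(-88839 - I*sqrt(5307))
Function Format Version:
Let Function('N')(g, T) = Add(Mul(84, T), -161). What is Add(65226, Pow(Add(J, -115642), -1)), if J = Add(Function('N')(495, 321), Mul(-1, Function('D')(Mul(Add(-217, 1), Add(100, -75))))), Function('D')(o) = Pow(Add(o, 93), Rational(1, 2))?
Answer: Add(Rational(171595978693563, 2630791076), Mul(Rational(1, 7892373228), I, Pow(5307, Rational(1, 2)))) ≈ Add(65226., Mul(9.2303e-9, I))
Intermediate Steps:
Function('N')(g, T) = Add(-161, Mul(84, T))
Function('D')(o) = Pow(Add(93, o), Rational(1, 2))
J = Add(26803, Mul(-1, I, Pow(5307, Rational(1, 2)))) (J = Add(Add(-161, Mul(84, 321)), Mul(-1, Pow(Add(93, Mul(Add(-217, 1), Add(100, -75))), Rational(1, 2)))) = Add(Add(-161, 26964), Mul(-1, Pow(Add(93, Mul(-216, 25)), Rational(1, 2)))) = Add(26803, Mul(-1, Pow(Add(93, -5400), Rational(1, 2)))) = Add(26803, Mul(-1, Pow(-5307, Rational(1, 2)))) = Add(26803, Mul(-1, Mul(I, Pow(5307, Rational(1, 2))))) = Add(26803, Mul(-1, I, Pow(5307, Rational(1, 2)))) ≈ Add(26803., Mul(-72.849, I)))
Add(65226, Pow(Add(J, -115642), -1)) = Add(65226, Pow(Add(Add(26803, Mul(-1, I, Pow(5307, Rational(1, 2)))), -115642), -1)) = Add(65226, Pow(Add(-88839, Mul(-1, I, Pow(5307, Rational(1, 2)))), -1))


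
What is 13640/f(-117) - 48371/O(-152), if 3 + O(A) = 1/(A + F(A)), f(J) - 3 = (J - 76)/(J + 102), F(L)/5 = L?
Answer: 46467252/2737 ≈ 16977.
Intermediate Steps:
F(L) = 5*L
f(J) = 3 + (-76 + J)/(102 + J) (f(J) = 3 + (J - 76)/(J + 102) = 3 + (-76 + J)/(102 + J))
O(A) = -3 + 1/(6*A) (O(A) = -3 + 1/(A + 5*A) = -3 + 1/(6*A))
13640/f(-117) - 48371/O(-152) = 13640/((2*(115 + 2*(-117))/(102 - 117))) - 48371/(-3 + (⅙)/(-152)) = 13640/((2*(115 - 234)/(-15))) - 48371/(-3 + (⅙)*(-1/152)) = 13640/((2*(-1/15)*(-119))) - 48371/(-3 - 1/912) = 13640/(238/15) - 48371/(-2737/912) = 13640*(15/238) - 48371*(-912/2737) = 102300/119 + 44114352/2737 = 46467252/2737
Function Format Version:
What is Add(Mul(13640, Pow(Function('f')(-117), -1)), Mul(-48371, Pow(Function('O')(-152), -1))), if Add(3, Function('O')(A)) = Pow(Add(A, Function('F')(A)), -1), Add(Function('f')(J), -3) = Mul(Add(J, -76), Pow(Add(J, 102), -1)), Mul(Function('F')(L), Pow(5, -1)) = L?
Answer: Rational(46467252, 2737) ≈ 16977.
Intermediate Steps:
Function('F')(L) = Mul(5, L)
Function('f')(J) = Add(3, Mul(Pow(Add(102, J), -1), Add(-76, J))) (Function('f')(J) = Add(3, Mul(Add(J, -76), Pow(Add(J, 102), -1))) = Add(3, Mul(Add(-76, J), Pow(Add(102, J), -1))) = Add(3, Mul(Pow(Add(102, J), -1), Add(-76, J))))
Function('O')(A) = Add(-3, Mul(Rational(1, 6), Pow(A, -1))) (Function('O')(A) = Add(-3, Pow(Add(A, Mul(5, A)), -1)) = Add(-3, Pow(Mul(6, A), -1)) = Add(-3, Mul(Rational(1, 6), Pow(A, -1))))
Add(Mul(13640, Pow(Function('f')(-117), -1)), Mul(-48371, Pow(Function('O')(-152), -1))) = Add(Mul(13640, Pow(Mul(2, Pow(Add(102, -117), -1), Add(115, Mul(2, -117))), -1)), Mul(-48371, Pow(Add(-3, Mul(Rational(1, 6), Pow(-152, -1))), -1))) = Add(Mul(13640, Pow(Mul(2, Pow(-15, -1), Add(115, -234)), -1)), Mul(-48371, Pow(Add(-3, Mul(Rational(1, 6), Rational(-1, 152))), -1))) = Add(Mul(13640, Pow(Mul(2, Rational(-1, 15), -119), -1)), Mul(-48371, Pow(Add(-3, Rational(-1, 912)), -1))) = Add(Mul(13640, Pow(Rational(238, 15), -1)), Mul(-48371, Pow(Rational(-2737, 912), -1))) = Add(Mul(13640, Rational(15, 238)), Mul(-48371, Rational(-912, 2737))) = Add(Rational(102300, 119), Rational(44114352, 2737)) = Rational(46467252, 2737)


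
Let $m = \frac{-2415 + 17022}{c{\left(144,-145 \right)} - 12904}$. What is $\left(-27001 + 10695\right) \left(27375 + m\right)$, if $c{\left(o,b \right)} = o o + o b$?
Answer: $- \frac{2912042826129}{6524} \approx -4.4636 \cdot 10^{8}$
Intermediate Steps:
$c{\left(o,b \right)} = o^{2} + b o$
$m = - \frac{14607}{13048}$ ($m = \frac{-2415 + 17022}{144 \left(-145 + 144\right) - 12904} = \frac{14607}{144 \left(-1\right) - 12904} = \frac{14607}{-144 - 12904} = \frac{14607}{-13048} = 14607 \left(- \frac{1}{13048}\right) = - \frac{14607}{13048} \approx -1.1195$)
$\left(-27001 + 10695\right) \left(27375 + m\right) = \left(-27001 + 10695\right) \left(27375 - \frac{14607}{13048}\right) = \left(-16306\right) \frac{357174393}{13048} = - \frac{2912042826129}{6524}$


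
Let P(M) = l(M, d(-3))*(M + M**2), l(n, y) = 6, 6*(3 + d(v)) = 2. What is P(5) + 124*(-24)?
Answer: -2796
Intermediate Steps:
d(v) = -8/3 (d(v) = -3 + (1/6)*2 = -3 + 1/3 = -8/3)
P(M) = 6*M + 6*M**2 (P(M) = 6*(M + M**2) = 6*M + 6*M**2)
P(5) + 124*(-24) = 6*5*(1 + 5) + 124*(-24) = 6*5*6 - 2976 = 180 - 2976 = -2796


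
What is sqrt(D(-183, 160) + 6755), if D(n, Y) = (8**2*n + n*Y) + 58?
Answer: I*sqrt(34179) ≈ 184.88*I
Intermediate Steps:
D(n, Y) = 58 + 64*n + Y*n (D(n, Y) = (64*n + Y*n) + 58 = 58 + 64*n + Y*n)
sqrt(D(-183, 160) + 6755) = sqrt((58 + 64*(-183) + 160*(-183)) + 6755) = sqrt((58 - 11712 - 29280) + 6755) = sqrt(-40934 + 6755) = sqrt(-34179) = I*sqrt(34179)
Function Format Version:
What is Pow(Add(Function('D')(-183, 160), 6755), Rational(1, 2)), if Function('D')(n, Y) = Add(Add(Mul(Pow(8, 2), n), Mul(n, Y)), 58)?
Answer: Mul(I, Pow(34179, Rational(1, 2))) ≈ Mul(184.88, I)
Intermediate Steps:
Function('D')(n, Y) = Add(58, Mul(64, n), Mul(Y, n)) (Function('D')(n, Y) = Add(Add(Mul(64, n), Mul(Y, n)), 58) = Add(58, Mul(64, n), Mul(Y, n)))
Pow(Add(Function('D')(-183, 160), 6755), Rational(1, 2)) = Pow(Add(Add(58, Mul(64, -183), Mul(160, -183)), 6755), Rational(1, 2)) = Pow(Add(Add(58, -11712, -29280), 6755), Rational(1, 2)) = Pow(Add(-40934, 6755), Rational(1, 2)) = Pow(-34179, Rational(1, 2)) = Mul(I, Pow(34179, Rational(1, 2)))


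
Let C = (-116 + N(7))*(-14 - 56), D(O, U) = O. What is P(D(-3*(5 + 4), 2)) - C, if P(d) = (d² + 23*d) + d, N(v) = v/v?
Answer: -7969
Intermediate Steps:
N(v) = 1
C = 8050 (C = (-116 + 1)*(-14 - 56) = -115*(-70) = 8050)
P(d) = d² + 24*d
P(D(-3*(5 + 4), 2)) - C = (-3*(5 + 4))*(24 - 3*(5 + 4)) - 1*8050 = (-3*9)*(24 - 3*9) - 8050 = -27*(24 - 27) - 8050 = -27*(-3) - 8050 = 81 - 8050 = -7969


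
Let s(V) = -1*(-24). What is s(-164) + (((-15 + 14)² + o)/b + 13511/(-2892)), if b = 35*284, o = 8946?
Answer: 72686363/3593310 ≈ 20.228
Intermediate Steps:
b = 9940
s(V) = 24
s(-164) + (((-15 + 14)² + o)/b + 13511/(-2892)) = 24 + (((-15 + 14)² + 8946)/9940 + 13511/(-2892)) = 24 + (((-1)² + 8946)*(1/9940) + 13511*(-1/2892)) = 24 + ((1 + 8946)*(1/9940) - 13511/2892) = 24 + (8947*(1/9940) - 13511/2892) = 24 + (8947/9940 - 13511/2892) = 24 - 13553077/3593310 = 72686363/3593310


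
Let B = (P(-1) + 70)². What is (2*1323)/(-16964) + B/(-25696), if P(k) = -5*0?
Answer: -9444701/27244184 ≈ -0.34667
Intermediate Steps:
P(k) = 0
B = 4900 (B = (0 + 70)² = 70² = 4900)
(2*1323)/(-16964) + B/(-25696) = (2*1323)/(-16964) + 4900/(-25696) = 2646*(-1/16964) + 4900*(-1/25696) = -1323/8482 - 1225/6424 = -9444701/27244184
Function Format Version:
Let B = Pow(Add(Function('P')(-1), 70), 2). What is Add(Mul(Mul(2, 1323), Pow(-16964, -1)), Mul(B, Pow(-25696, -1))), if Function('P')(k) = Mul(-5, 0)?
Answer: Rational(-9444701, 27244184) ≈ -0.34667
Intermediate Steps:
Function('P')(k) = 0
B = 4900 (B = Pow(Add(0, 70), 2) = Pow(70, 2) = 4900)
Add(Mul(Mul(2, 1323), Pow(-16964, -1)), Mul(B, Pow(-25696, -1))) = Add(Mul(Mul(2, 1323), Pow(-16964, -1)), Mul(4900, Pow(-25696, -1))) = Add(Mul(2646, Rational(-1, 16964)), Mul(4900, Rational(-1, 25696))) = Add(Rational(-1323, 8482), Rational(-1225, 6424)) = Rational(-9444701, 27244184)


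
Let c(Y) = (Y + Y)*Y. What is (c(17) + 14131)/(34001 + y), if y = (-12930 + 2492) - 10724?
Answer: 14709/12839 ≈ 1.1456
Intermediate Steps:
y = -21162 (y = -10438 - 10724 = -21162)
c(Y) = 2*Y² (c(Y) = (2*Y)*Y = 2*Y²)
(c(17) + 14131)/(34001 + y) = (2*17² + 14131)/(34001 - 21162) = (2*289 + 14131)/12839 = (578 + 14131)*(1/12839) = 14709*(1/12839) = 14709/12839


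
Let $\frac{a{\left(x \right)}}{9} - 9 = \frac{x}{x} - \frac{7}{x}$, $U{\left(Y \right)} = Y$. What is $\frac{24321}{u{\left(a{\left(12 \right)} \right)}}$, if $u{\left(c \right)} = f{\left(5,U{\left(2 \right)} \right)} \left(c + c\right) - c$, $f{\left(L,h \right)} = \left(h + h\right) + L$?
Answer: $\frac{32428}{1921} \approx 16.881$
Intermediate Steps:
$f{\left(L,h \right)} = L + 2 h$ ($f{\left(L,h \right)} = 2 h + L = L + 2 h$)
$a{\left(x \right)} = 90 - \frac{63}{x}$ ($a{\left(x \right)} = 81 + 9 \left(\frac{x}{x} - \frac{7}{x}\right) = 81 + 9 \left(1 - \frac{7}{x}\right) = 81 + \left(9 - \frac{63}{x}\right) = 90 - \frac{63}{x}$)
$u{\left(c \right)} = 17 c$ ($u{\left(c \right)} = \left(5 + 2 \cdot 2\right) \left(c + c\right) - c = \left(5 + 4\right) 2 c - c = 9 \cdot 2 c - c = 18 c - c = 17 c$)
$\frac{24321}{u{\left(a{\left(12 \right)} \right)}} = \frac{24321}{17 \left(90 - \frac{63}{12}\right)} = \frac{24321}{17 \left(90 - \frac{21}{4}\right)} = \frac{24321}{17 \cdot \frac{339}{4}} = \frac{24321}{\frac{5763}{4}} = 24321 \cdot \frac{4}{5763} = \frac{32428}{1921}$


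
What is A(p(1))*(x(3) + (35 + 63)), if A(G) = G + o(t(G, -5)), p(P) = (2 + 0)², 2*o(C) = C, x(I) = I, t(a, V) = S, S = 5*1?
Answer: 1313/2 ≈ 656.50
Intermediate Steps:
S = 5
t(a, V) = 5
o(C) = C/2
p(P) = 4 (p(P) = 2² = 4)
A(G) = 5/2 + G (A(G) = G + (½)*5 = G + 5/2 = 5/2 + G)
A(p(1))*(x(3) + (35 + 63)) = (5/2 + 4)*(3 + (35 + 63)) = 13*(3 + 98)/2 = (13/2)*101 = 1313/2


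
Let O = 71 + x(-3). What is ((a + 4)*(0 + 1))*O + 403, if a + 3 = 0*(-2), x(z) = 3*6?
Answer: 492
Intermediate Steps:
x(z) = 18
a = -3 (a = -3 + 0*(-2) = -3 + 0 = -3)
O = 89 (O = 71 + 18 = 89)
((a + 4)*(0 + 1))*O + 403 = ((-3 + 4)*(0 + 1))*89 + 403 = (1*1)*89 + 403 = 1*89 + 403 = 89 + 403 = 492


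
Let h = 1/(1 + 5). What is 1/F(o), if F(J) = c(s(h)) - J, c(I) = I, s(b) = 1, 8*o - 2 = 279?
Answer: -8/273 ≈ -0.029304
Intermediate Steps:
h = ⅙ (h = 1/6 = ⅙ ≈ 0.16667)
o = 281/8 (o = ¼ + (⅛)*279 = ¼ + 279/8 = 281/8 ≈ 35.125)
F(J) = 1 - J
1/F(o) = 1/(1 - 1*281/8) = 1/(1 - 281/8) = 1/(-273/8) = -8/273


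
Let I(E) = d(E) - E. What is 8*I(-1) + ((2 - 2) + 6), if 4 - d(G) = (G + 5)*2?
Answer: -18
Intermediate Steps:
d(G) = -6 - 2*G (d(G) = 4 - (G + 5)*2 = 4 - (5 + G)*2 = 4 - (10 + 2*G) = 4 + (-10 - 2*G) = -6 - 2*G)
I(E) = -6 - 3*E (I(E) = (-6 - 2*E) - E = -6 - 3*E)
8*I(-1) + ((2 - 2) + 6) = 8*(-6 - 3*(-1)) + ((2 - 2) + 6) = 8*(-6 + 3) + (0 + 6) = 8*(-3) + 6 = -24 + 6 = -18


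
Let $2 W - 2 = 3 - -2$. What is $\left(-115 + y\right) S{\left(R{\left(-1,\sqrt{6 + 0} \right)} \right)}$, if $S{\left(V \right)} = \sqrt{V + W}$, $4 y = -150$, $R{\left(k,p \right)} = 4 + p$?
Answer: $- \frac{305 \sqrt{30 + 4 \sqrt{6}}}{4} \approx -481.03$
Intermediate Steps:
$W = \frac{7}{2}$ ($W = 1 + \frac{3 - -2}{2} = 1 + \frac{3 + 2}{2} = 1 + \frac{1}{2} \cdot 5 = 1 + \frac{5}{2} = \frac{7}{2} \approx 3.5$)
$y = - \frac{75}{2}$ ($y = \frac{1}{4} \left(-150\right) = - \frac{75}{2} \approx -37.5$)
$S{\left(V \right)} = \sqrt{\frac{7}{2} + V}$ ($S{\left(V \right)} = \sqrt{V + \frac{7}{2}} = \sqrt{\frac{7}{2} + V}$)
$\left(-115 + y\right) S{\left(R{\left(-1,\sqrt{6 + 0} \right)} \right)} = \left(-115 - \frac{75}{2}\right) \frac{\sqrt{14 + 4 \left(4 + \sqrt{6 + 0}\right)}}{2} = - \frac{305 \frac{\sqrt{14 + 4 \left(4 + \sqrt{6}\right)}}{2}}{2} = - \frac{305 \frac{\sqrt{14 + \left(16 + 4 \sqrt{6}\right)}}{2}}{2} = - \frac{305 \frac{\sqrt{30 + 4 \sqrt{6}}}{2}}{2} = - \frac{305 \sqrt{30 + 4 \sqrt{6}}}{4}$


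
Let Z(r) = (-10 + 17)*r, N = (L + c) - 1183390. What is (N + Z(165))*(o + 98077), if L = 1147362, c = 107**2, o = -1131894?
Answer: 24216129408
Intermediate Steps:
c = 11449
N = -24579 (N = (1147362 + 11449) - 1183390 = 1158811 - 1183390 = -24579)
Z(r) = 7*r
(N + Z(165))*(o + 98077) = (-24579 + 7*165)*(-1131894 + 98077) = (-24579 + 1155)*(-1033817) = -23424*(-1033817) = 24216129408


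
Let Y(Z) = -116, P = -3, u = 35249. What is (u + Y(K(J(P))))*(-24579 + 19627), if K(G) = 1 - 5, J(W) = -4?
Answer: -173978616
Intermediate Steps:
K(G) = -4
(u + Y(K(J(P))))*(-24579 + 19627) = (35249 - 116)*(-24579 + 19627) = 35133*(-4952) = -173978616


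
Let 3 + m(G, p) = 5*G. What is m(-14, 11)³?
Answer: -389017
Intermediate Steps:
m(G, p) = -3 + 5*G
m(-14, 11)³ = (-3 + 5*(-14))³ = (-3 - 70)³ = (-73)³ = -389017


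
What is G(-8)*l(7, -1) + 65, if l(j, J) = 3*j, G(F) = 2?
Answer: 107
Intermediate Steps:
G(-8)*l(7, -1) + 65 = 2*(3*7) + 65 = 2*21 + 65 = 42 + 65 = 107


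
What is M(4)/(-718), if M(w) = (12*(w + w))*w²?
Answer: -768/359 ≈ -2.1393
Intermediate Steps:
M(w) = 24*w³ (M(w) = (12*(2*w))*w² = (24*w)*w² = 24*w³)
M(4)/(-718) = (24*4³)/(-718) = (24*64)*(-1/718) = 1536*(-1/718) = -768/359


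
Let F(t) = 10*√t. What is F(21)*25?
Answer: 250*√21 ≈ 1145.6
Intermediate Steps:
F(21)*25 = (10*√21)*25 = 250*√21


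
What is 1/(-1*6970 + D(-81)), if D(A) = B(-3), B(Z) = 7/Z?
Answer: -3/20917 ≈ -0.00014342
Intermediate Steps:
D(A) = -7/3 (D(A) = 7/(-3) = 7*(-⅓) = -7/3)
1/(-1*6970 + D(-81)) = 1/(-1*6970 - 7/3) = 1/(-6970 - 7/3) = 1/(-20917/3) = -3/20917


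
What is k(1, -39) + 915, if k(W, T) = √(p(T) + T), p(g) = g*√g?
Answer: 915 + √(-39 - 39*I*√39) ≈ 925.19 - 11.951*I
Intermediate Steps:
p(g) = g^(3/2)
k(W, T) = √(T + T^(3/2)) (k(W, T) = √(T^(3/2) + T) = √(T + T^(3/2)))
k(1, -39) + 915 = √(-39 + (-39)^(3/2)) + 915 = √(-39 - 39*I*√39) + 915 = 915 + √(-39 - 39*I*√39)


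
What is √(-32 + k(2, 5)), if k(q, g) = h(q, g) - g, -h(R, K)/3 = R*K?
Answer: I*√67 ≈ 8.1853*I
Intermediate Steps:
h(R, K) = -3*K*R (h(R, K) = -3*R*K = -3*K*R)
k(q, g) = -g - 3*g*q (k(q, g) = -3*g*q - g = -g - 3*g*q)
√(-32 + k(2, 5)) = √(-32 + 5*(-1 - 3*2)) = √(-32 + 5*(-1 - 6)) = √(-32 + 5*(-7)) = √(-32 - 35) = √(-67) = I*√67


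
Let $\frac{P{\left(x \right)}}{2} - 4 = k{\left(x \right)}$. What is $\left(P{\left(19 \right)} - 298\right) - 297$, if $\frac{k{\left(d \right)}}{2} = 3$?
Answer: $-575$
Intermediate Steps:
$k{\left(d \right)} = 6$ ($k{\left(d \right)} = 2 \cdot 3 = 6$)
$P{\left(x \right)} = 20$ ($P{\left(x \right)} = 8 + 2 \cdot 6 = 8 + 12 = 20$)
$\left(P{\left(19 \right)} - 298\right) - 297 = \left(20 - 298\right) - 297 = -278 - 297 = -575$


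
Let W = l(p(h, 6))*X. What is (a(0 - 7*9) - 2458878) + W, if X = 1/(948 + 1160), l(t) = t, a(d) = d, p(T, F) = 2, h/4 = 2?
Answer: -2591723813/1054 ≈ -2.4589e+6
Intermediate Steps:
h = 8 (h = 4*2 = 8)
X = 1/2108 ≈ 0.00047438
W = 1/1054 (W = 2*(1/2108) = 1/1054 ≈ 0.00094877)
(a(0 - 7*9) - 2458878) + W = ((0 - 7*9) - 2458878) + 1/1054 = ((0 - 63) - 2458878) + 1/1054 = (-63 - 2458878) + 1/1054 = -2458941 + 1/1054 = -2591723813/1054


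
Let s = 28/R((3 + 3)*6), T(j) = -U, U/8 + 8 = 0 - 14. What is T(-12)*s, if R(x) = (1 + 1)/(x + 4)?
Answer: 98560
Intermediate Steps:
U = -176 (U = -64 + 8*(0 - 14) = -64 + 8*(-14) = -64 - 112 = -176)
R(x) = 2/(4 + x)
T(j) = 176 (T(j) = -1*(-176) = 176)
s = 560 (s = 28/((2/(4 + (3 + 3)*6))) = 28/((2/(4 + 6*6))) = 28/((2/(4 + 36))) = 28/((2/40)) = 28/((2*(1/40))) = 28/(1/20) = 28*20 = 560)
T(-12)*s = 176*560 = 98560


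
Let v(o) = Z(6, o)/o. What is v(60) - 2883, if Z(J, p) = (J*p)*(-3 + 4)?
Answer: -2877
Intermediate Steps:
Z(J, p) = J*p (Z(J, p) = (J*p)*1 = J*p)
v(o) = 6 (v(o) = (6*o)/o = 6)
v(60) - 2883 = 6 - 2883 = -2877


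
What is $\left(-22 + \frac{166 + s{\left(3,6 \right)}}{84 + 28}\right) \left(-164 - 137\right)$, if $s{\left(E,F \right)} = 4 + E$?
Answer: $\frac{98513}{16} \approx 6157.1$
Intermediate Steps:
$\left(-22 + \frac{166 + s{\left(3,6 \right)}}{84 + 28}\right) \left(-164 - 137\right) = \left(-22 + \frac{166 + \left(4 + 3\right)}{84 + 28}\right) \left(-164 - 137\right) = \left(-22 + \frac{166 + 7}{112}\right) \left(-301\right) = \left(-22 + 173 \cdot \frac{1}{112}\right) \left(-301\right) = \left(-22 + \frac{173}{112}\right) \left(-301\right) = \left(- \frac{2291}{112}\right) \left(-301\right) = \frac{98513}{16}$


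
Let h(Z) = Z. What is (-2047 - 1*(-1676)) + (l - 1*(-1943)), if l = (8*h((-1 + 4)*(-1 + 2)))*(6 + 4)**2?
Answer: 3972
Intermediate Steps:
l = 2400 (l = (8*((-1 + 4)*(-1 + 2)))*(6 + 4)**2 = (8*(3*1))*10**2 = (8*3)*100 = 24*100 = 2400)
(-2047 - 1*(-1676)) + (l - 1*(-1943)) = (-2047 - 1*(-1676)) + (2400 - 1*(-1943)) = (-2047 + 1676) + (2400 + 1943) = -371 + 4343 = 3972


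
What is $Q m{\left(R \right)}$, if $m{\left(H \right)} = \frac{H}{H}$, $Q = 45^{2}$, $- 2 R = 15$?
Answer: $2025$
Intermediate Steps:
$R = - \frac{15}{2}$ ($R = \left(- \frac{1}{2}\right) 15 = - \frac{15}{2} \approx -7.5$)
$Q = 2025$
$m{\left(H \right)} = 1$
$Q m{\left(R \right)} = 2025 \cdot 1 = 2025$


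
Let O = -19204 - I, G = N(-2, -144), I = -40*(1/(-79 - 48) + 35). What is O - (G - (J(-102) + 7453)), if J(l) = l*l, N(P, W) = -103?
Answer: 19772/127 ≈ 155.69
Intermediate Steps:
I = -177760/127 (I = -40*(1/(-127) + 35) = -40*(-1/127 + 35) = -40*4444/127 = -177760/127 ≈ -1399.7)
J(l) = l²
G = -103
O = -2261148/127 (O = -19204 - 1*(-177760/127) = -19204 + 177760/127 = -2261148/127 ≈ -17804.)
O - (G - (J(-102) + 7453)) = -2261148/127 - (-103 - ((-102)² + 7453)) = -2261148/127 - (-103 - (10404 + 7453)) = -2261148/127 - (-103 - 1*17857) = -2261148/127 - (-103 - 17857) = -2261148/127 - 1*(-17960) = -2261148/127 + 17960 = 19772/127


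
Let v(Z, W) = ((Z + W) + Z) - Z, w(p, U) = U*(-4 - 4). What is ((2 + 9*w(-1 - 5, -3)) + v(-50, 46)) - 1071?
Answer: -857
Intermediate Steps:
w(p, U) = -8*U (w(p, U) = U*(-8) = -8*U)
v(Z, W) = W + Z (v(Z, W) = ((W + Z) + Z) - Z = (W + 2*Z) - Z = W + Z)
((2 + 9*w(-1 - 5, -3)) + v(-50, 46)) - 1071 = ((2 + 9*(-8*(-3))) + (46 - 50)) - 1071 = ((2 + 9*24) - 4) - 1071 = ((2 + 216) - 4) - 1071 = (218 - 4) - 1071 = 214 - 1071 = -857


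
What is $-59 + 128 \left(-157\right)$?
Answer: $-20155$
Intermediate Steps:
$-59 + 128 \left(-157\right) = -59 - 20096 = -20155$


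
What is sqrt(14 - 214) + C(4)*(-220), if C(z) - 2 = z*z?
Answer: -3960 + 10*I*sqrt(2) ≈ -3960.0 + 14.142*I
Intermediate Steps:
C(z) = 2 + z**2 (C(z) = 2 + z*z = 2 + z**2)
sqrt(14 - 214) + C(4)*(-220) = sqrt(14 - 214) + (2 + 4**2)*(-220) = sqrt(-200) + (2 + 16)*(-220) = 10*I*sqrt(2) + 18*(-220) = 10*I*sqrt(2) - 3960 = -3960 + 10*I*sqrt(2)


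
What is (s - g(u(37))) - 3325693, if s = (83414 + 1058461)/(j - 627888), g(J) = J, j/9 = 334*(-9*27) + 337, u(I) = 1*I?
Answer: -1502468748455/451771 ≈ -3.3257e+6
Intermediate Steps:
u(I) = I
j = -727425 (j = 9*(334*(-9*27) + 337) = 9*(334*(-243) + 337) = 9*(-81162 + 337) = 9*(-80825) = -727425)
s = -380625/451771 (s = (83414 + 1058461)/(-727425 - 627888) = 1141875/(-1355313) = 1141875*(-1/1355313) = -380625/451771 ≈ -0.84252)
(s - g(u(37))) - 3325693 = (-380625/451771 - 1*37) - 3325693 = (-380625/451771 - 37) - 3325693 = -17096152/451771 - 3325693 = -1502468748455/451771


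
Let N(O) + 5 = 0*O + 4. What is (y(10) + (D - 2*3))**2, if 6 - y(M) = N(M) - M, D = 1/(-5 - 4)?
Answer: 9604/81 ≈ 118.57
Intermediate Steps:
D = -1/9 (D = 1/(-9) = -1/9 ≈ -0.11111)
N(O) = -1 (N(O) = -5 + (0*O + 4) = -5 + (0 + 4) = -5 + 4 = -1)
y(M) = 7 + M (y(M) = 6 - (-1 - M) = 6 + (1 + M) = 7 + M)
(y(10) + (D - 2*3))**2 = ((7 + 10) + (-1/9 - 2*3))**2 = (17 + (-1/9 - 6))**2 = (17 - 55/9)**2 = (98/9)**2 = 9604/81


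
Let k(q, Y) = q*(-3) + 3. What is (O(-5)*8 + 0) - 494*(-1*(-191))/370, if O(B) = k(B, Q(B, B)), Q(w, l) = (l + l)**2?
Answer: -20537/185 ≈ -111.01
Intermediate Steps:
Q(w, l) = 4*l**2 (Q(w, l) = (2*l)**2 = 4*l**2)
k(q, Y) = 3 - 3*q (k(q, Y) = -3*q + 3 = 3 - 3*q)
O(B) = 3 - 3*B
(O(-5)*8 + 0) - 494*(-1*(-191))/370 = ((3 - 3*(-5))*8 + 0) - 494*(-1*(-191))/370 = ((3 + 15)*8 + 0) - 94354/370 = (18*8 + 0) - 494*191/370 = (144 + 0) - 47177/185 = 144 - 47177/185 = -20537/185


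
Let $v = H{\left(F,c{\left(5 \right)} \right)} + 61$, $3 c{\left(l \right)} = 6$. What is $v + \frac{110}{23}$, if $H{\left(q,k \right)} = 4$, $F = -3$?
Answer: $\frac{1605}{23} \approx 69.783$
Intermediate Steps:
$c{\left(l \right)} = 2$ ($c{\left(l \right)} = \frac{1}{3} \cdot 6 = 2$)
$v = 65$ ($v = 4 + 61 = 65$)
$v + \frac{110}{23} = 65 + \frac{110}{23} = \frac{1605}{23}$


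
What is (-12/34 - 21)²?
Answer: 131769/289 ≈ 455.95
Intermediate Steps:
(-12/34 - 21)² = (-12*1/34 - 21)² = (-6/17 - 21)² = (-363/17)² = 131769/289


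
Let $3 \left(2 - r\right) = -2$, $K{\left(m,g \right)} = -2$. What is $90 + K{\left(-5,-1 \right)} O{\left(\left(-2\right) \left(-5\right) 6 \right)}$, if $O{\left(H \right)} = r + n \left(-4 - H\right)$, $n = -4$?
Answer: $- \frac{1282}{3} \approx -427.33$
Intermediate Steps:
$r = \frac{8}{3}$ ($r = 2 - - \frac{2}{3} = 2 + \frac{2}{3} = \frac{8}{3} \approx 2.6667$)
$O{\left(H \right)} = \frac{56}{3} + 4 H$ ($O{\left(H \right)} = \frac{8}{3} - 4 \left(-4 - H\right) = \frac{8}{3} + \left(16 + 4 H\right) = \frac{56}{3} + 4 H$)
$90 + K{\left(-5,-1 \right)} O{\left(\left(-2\right) \left(-5\right) 6 \right)} = 90 - 2 \left(\frac{56}{3} + 4 \left(-2\right) \left(-5\right) 6\right) = 90 - 2 \left(\frac{56}{3} + 4 \cdot 10 \cdot 6\right) = 90 - 2 \left(\frac{56}{3} + 4 \cdot 60\right) = 90 - 2 \left(\frac{56}{3} + 240\right) = 90 - \frac{1552}{3} = - \frac{1282}{3}$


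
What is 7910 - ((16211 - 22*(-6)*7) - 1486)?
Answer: -7739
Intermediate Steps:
7910 - ((16211 - 22*(-6)*7) - 1486) = 7910 - ((16211 + 132*7) - 1486) = 7910 - ((16211 + 924) - 1486) = 7910 - (17135 - 1486) = 7910 - 1*15649 = 7910 - 15649 = -7739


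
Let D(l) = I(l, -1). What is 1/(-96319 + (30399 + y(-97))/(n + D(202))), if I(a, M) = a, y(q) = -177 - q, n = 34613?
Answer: -34815/3353315666 ≈ -1.0382e-5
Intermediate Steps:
D(l) = l
1/(-96319 + (30399 + y(-97))/(n + D(202))) = 1/(-96319 + (30399 + (-177 - 1*(-97)))/(34613 + 202)) = 1/(-96319 + (30399 + (-177 + 97))/34815) = 1/(-96319 + (30399 - 80)*(1/34815)) = 1/(-96319 + 30319*(1/34815)) = 1/(-96319 + 30319/34815) = 1/(-3353315666/34815) = -34815/3353315666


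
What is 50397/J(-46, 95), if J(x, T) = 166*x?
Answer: -50397/7636 ≈ -6.5999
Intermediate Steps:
50397/J(-46, 95) = 50397/((166*(-46))) = 50397/(-7636) = 50397*(-1/7636) = -50397/7636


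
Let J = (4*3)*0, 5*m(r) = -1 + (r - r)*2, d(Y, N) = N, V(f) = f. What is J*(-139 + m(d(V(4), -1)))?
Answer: 0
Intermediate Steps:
m(r) = -⅕ (m(r) = (-1 + (r - r)*2)/5 = (-1 + 0*2)/5 = (-1 + 0)/5 = (⅕)*(-1) = -⅕)
J = 0 (J = 12*0 = 0)
J*(-139 + m(d(V(4), -1))) = 0*(-139 - ⅕) = 0*(-696/5) = 0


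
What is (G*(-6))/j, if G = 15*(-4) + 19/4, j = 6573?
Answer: 221/4382 ≈ 0.050434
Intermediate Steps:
G = -221/4 (G = -60 + 19*(¼) = -60 + 19/4 = -221/4 ≈ -55.250)
(G*(-6))/j = -221/4*(-6)/6573 = (663/2)*(1/6573) = 221/4382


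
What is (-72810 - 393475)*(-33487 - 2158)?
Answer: 16620728825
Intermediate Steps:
(-72810 - 393475)*(-33487 - 2158) = -466285*(-35645) = 16620728825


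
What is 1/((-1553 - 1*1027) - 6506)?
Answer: -1/9086 ≈ -0.00011006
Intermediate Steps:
1/((-1553 - 1*1027) - 6506) = 1/((-1553 - 1027) - 6506) = 1/(-2580 - 6506) = 1/(-9086) = -1/9086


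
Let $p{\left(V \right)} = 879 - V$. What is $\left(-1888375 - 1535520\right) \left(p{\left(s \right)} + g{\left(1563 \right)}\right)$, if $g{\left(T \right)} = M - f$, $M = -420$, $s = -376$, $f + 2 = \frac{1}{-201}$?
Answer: $- \frac{576029247010}{201} \approx -2.8658 \cdot 10^{9}$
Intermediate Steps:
$f = - \frac{403}{201}$ ($f = -2 + \frac{1}{-201} = -2 - \frac{1}{201} = - \frac{403}{201} \approx -2.005$)
$g{\left(T \right)} = - \frac{84017}{201}$ ($g{\left(T \right)} = -420 - - \frac{403}{201} = -420 + \frac{403}{201} = - \frac{84017}{201}$)
$\left(-1888375 - 1535520\right) \left(p{\left(s \right)} + g{\left(1563 \right)}\right) = \left(-1888375 - 1535520\right) \left(\left(879 - -376\right) - \frac{84017}{201}\right) = - 3423895 \left(\left(879 + 376\right) - \frac{84017}{201}\right) = - 3423895 \left(1255 - \frac{84017}{201}\right) = \left(-3423895\right) \frac{168238}{201} = - \frac{576029247010}{201}$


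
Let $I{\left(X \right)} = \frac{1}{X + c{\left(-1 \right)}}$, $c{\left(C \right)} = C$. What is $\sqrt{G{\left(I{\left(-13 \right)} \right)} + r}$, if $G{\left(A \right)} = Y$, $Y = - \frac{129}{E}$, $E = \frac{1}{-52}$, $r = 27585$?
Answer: $\sqrt{34293} \approx 185.18$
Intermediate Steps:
$E = - \frac{1}{52} \approx -0.019231$
$I{\left(X \right)} = \frac{1}{-1 + X}$ ($I{\left(X \right)} = \frac{1}{X - 1} = \frac{1}{-1 + X}$)
$Y = 6708$ ($Y = - \frac{129}{- \frac{1}{52}} = \left(-129\right) \left(-52\right) = 6708$)
$G{\left(A \right)} = 6708$
$\sqrt{G{\left(I{\left(-13 \right)} \right)} + r} = \sqrt{6708 + 27585} = \sqrt{34293}$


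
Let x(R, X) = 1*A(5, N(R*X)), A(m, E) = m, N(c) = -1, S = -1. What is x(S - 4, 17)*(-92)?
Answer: -460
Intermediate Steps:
x(R, X) = 5 (x(R, X) = 1*5 = 5)
x(S - 4, 17)*(-92) = 5*(-92) = -460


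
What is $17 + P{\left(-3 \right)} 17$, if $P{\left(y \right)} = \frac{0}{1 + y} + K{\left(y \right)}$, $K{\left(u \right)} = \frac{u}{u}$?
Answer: $34$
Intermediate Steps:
$K{\left(u \right)} = 1$
$P{\left(y \right)} = 1$ ($P{\left(y \right)} = \frac{0}{1 + y} + 1 = 0 + 1 = 1$)
$17 + P{\left(-3 \right)} 17 = 17 + 1 \cdot 17 = 17 + 17 = 34$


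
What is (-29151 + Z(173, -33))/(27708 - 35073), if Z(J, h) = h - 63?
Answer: 9749/2455 ≈ 3.9711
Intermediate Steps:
Z(J, h) = -63 + h
(-29151 + Z(173, -33))/(27708 - 35073) = (-29151 + (-63 - 33))/(27708 - 35073) = (-29151 - 96)/(-7365) = -29247*(-1/7365) = 9749/2455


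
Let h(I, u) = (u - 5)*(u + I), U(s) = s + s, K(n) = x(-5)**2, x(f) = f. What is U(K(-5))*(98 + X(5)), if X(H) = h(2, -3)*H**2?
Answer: 14900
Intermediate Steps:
K(n) = 25 (K(n) = (-5)**2 = 25)
U(s) = 2*s
h(I, u) = (-5 + u)*(I + u)
X(H) = 8*H**2 (X(H) = ((-3)**2 - 5*2 - 5*(-3) + 2*(-3))*H**2 = (9 - 10 + 15 - 6)*H**2 = 8*H**2)
U(K(-5))*(98 + X(5)) = (2*25)*(98 + 8*5**2) = 50*(98 + 8*25) = 50*(98 + 200) = 50*298 = 14900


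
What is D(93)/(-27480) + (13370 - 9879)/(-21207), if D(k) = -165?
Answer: -6162235/38851224 ≈ -0.15861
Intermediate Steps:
D(93)/(-27480) + (13370 - 9879)/(-21207) = -165/(-27480) + (13370 - 9879)/(-21207) = -165*(-1/27480) + 3491*(-1/21207) = 11/1832 - 3491/21207 = -6162235/38851224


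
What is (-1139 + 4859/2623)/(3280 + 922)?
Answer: -3153/11651 ≈ -0.27062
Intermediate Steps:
(-1139 + 4859/2623)/(3280 + 922) = (-1139 + 4859*(1/2623))/4202 = (-1139 + 113/61)*(1/4202) = -69366/61*1/4202 = -3153/11651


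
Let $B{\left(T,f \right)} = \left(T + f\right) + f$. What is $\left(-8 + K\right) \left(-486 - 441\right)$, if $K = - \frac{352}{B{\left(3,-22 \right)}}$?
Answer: $- \frac{22248}{41} \approx -542.63$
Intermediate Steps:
$B{\left(T,f \right)} = T + 2 f$
$K = \frac{352}{41}$ ($K = - \frac{352}{3 + 2 \left(-22\right)} = - \frac{352}{3 - 44} = - \frac{352}{-41} = \left(-352\right) \left(- \frac{1}{41}\right) = \frac{352}{41} \approx 8.5854$)
$\left(-8 + K\right) \left(-486 - 441\right) = \left(-8 + \frac{352}{41}\right) \left(-486 - 441\right) = \frac{24}{41} \left(-927\right) = - \frac{22248}{41}$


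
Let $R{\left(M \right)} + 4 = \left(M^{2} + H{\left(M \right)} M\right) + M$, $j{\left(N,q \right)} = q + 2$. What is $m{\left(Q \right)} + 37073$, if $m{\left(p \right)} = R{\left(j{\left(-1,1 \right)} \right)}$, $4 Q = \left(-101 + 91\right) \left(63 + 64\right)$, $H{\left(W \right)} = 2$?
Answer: $37087$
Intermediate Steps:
$Q = - \frac{635}{2}$ ($Q = \frac{\left(-101 + 91\right) \left(63 + 64\right)}{4} = \frac{\left(-10\right) 127}{4} = \frac{1}{4} \left(-1270\right) = - \frac{635}{2} \approx -317.5$)
$j{\left(N,q \right)} = 2 + q$
$R{\left(M \right)} = -4 + M^{2} + 3 M$ ($R{\left(M \right)} = -4 + \left(\left(M^{2} + 2 M\right) + M\right) = -4 + \left(M^{2} + 3 M\right) = -4 + M^{2} + 3 M$)
$m{\left(p \right)} = 14$ ($m{\left(p \right)} = -4 + \left(2 + 1\right)^{2} + 3 \left(2 + 1\right) = -4 + 3^{2} + 3 \cdot 3 = -4 + 9 + 9 = 14$)
$m{\left(Q \right)} + 37073 = 14 + 37073 = 37087$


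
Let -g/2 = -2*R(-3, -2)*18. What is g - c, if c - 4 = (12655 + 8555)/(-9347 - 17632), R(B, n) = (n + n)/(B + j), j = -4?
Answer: 2387670/62951 ≈ 37.929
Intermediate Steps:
R(B, n) = 2*n/(-4 + B) (R(B, n) = (n + n)/(B - 4) = (2*n)/(-4 + B) = 2*n/(-4 + B))
c = 28902/8993 (c = 4 + (12655 + 8555)/(-9347 - 17632) = 4 + 21210/(-26979) = 4 + 21210*(-1/26979) = 4 - 7070/8993 = 28902/8993 ≈ 3.2138)
g = 288/7 (g = -2*(-4*(-2)/(-4 - 3))*18 = -2*(-4*(-2)/(-7))*18 = -2*(-4*(-2)*(-1)/7)*18 = -2*(-2*4/7)*18 = -(-16)*18/7 = -2*(-144/7) = 288/7 ≈ 41.143)
g - c = 288/7 - 1*28902/8993 = 288/7 - 28902/8993 = 2387670/62951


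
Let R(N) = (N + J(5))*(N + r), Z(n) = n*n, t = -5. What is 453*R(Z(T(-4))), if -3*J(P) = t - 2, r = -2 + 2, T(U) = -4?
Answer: 132880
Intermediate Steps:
Z(n) = n²
r = 0
J(P) = 7/3 (J(P) = -(-5 - 2)/3 = -⅓*(-7) = 7/3)
R(N) = N*(7/3 + N) (R(N) = (N + 7/3)*(N + 0) = (7/3 + N)*N = N*(7/3 + N))
453*R(Z(T(-4))) = 453*((⅓)*(-4)²*(7 + 3*(-4)²)) = 453*((⅓)*16*(7 + 3*16)) = 453*((⅓)*16*(7 + 48)) = 453*((⅓)*16*55) = 453*(880/3) = 132880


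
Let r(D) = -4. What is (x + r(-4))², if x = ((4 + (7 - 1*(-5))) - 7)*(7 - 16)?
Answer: 7225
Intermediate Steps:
x = -81 (x = ((4 + (7 + 5)) - 7)*(-9) = ((4 + 12) - 7)*(-9) = (16 - 7)*(-9) = 9*(-9) = -81)
(x + r(-4))² = (-81 - 4)² = (-85)² = 7225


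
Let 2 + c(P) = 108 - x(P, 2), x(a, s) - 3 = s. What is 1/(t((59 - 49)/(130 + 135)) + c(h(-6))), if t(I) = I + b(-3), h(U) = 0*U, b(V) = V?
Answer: 53/5196 ≈ 0.010200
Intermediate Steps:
x(a, s) = 3 + s
h(U) = 0
t(I) = -3 + I (t(I) = I - 3 = -3 + I)
c(P) = 101 (c(P) = -2 + (108 - (3 + 2)) = -2 + (108 - 1*5) = -2 + (108 - 5) = -2 + 103 = 101)
1/(t((59 - 49)/(130 + 135)) + c(h(-6))) = 1/((-3 + (59 - 49)/(130 + 135)) + 101) = 1/((-3 + 10/265) + 101) = 1/((-3 + 10*(1/265)) + 101) = 1/((-3 + 2/53) + 101) = 1/(-157/53 + 101) = 1/(5196/53) = 53/5196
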